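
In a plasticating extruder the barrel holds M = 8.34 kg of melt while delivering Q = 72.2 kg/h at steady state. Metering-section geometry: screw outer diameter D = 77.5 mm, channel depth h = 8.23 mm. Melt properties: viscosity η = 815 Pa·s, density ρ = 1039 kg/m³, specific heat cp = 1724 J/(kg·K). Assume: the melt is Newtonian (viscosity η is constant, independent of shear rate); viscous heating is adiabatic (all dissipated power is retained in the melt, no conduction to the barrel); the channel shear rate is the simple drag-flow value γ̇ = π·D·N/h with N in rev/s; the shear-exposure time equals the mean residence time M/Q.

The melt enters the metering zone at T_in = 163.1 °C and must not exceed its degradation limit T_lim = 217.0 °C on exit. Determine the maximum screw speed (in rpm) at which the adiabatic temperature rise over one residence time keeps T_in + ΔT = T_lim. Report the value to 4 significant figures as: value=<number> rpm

Q_s = Q / 3600 = 72.2 / 3600 = 0.0200556 kg/s
Mean residence time: t_res = M/Q_s = 8.34 kg / 0.0200556 kg/s = 415.845 s
D = 77.5 mm = 0.0775 m;  h = 8.23 mm = 0.00823 m
ΔT_a = T_lim − T_in = 217.0 − 163.1 = 53.9 K
Invert ΔT = ηγ̇²t_res/(ρcp) for γ̇: γ̇_max² = ΔT_a ρ cp / (η t_res) = 53.9·1039·1724 / (815·415.845) = 284.874 s⁻²
γ̇_max = √284.874 = 16.8782 s⁻¹
Solve γ̇ = πDN/h for N: N_max = γ̇_max·h/(π·D) = 16.8782 × 0.00823 / (π × 0.0775) = 0.570525 rev/s = 34.2315 rpm

value=34.23 rpm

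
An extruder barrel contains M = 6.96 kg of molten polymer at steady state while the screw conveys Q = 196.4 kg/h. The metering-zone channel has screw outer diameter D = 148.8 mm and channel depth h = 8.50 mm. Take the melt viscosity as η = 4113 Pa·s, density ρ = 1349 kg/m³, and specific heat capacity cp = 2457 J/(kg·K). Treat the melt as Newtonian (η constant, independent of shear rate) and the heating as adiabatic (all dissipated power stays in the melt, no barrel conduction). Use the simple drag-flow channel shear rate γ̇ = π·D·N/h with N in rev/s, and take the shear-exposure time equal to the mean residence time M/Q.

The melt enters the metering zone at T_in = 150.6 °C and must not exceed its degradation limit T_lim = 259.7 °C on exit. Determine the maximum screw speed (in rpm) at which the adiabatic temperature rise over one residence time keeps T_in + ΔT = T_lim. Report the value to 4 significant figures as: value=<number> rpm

Q_s = Q / 3600 = 196.4 / 3600 = 0.0545556 kg/s
t_res = M / Q_s = 6.96 ÷ 0.0545556 = 127.576 s
Convert to metres: D = 0.1488 m, h = 0.0085 m
ΔT_a = T_lim − T_in = 259.7 − 150.6 = 109.1 K
Invert ΔT = ηγ̇²t_res/(ρcp) for γ̇: γ̇_max² = ΔT_a ρ cp / (η t_res) = 109.1·1349·2457 / (4113·127.576) = 689.149 s⁻²
Take the square root: γ̇_max = √(689.149) = 26.2516 s⁻¹
N_max = γ̇_max·h / (π·D) = 26.2516 · 0.0085 / (π · 0.1488) = 0.477334 rev/s = 28.6401 rpm

value=28.64 rpm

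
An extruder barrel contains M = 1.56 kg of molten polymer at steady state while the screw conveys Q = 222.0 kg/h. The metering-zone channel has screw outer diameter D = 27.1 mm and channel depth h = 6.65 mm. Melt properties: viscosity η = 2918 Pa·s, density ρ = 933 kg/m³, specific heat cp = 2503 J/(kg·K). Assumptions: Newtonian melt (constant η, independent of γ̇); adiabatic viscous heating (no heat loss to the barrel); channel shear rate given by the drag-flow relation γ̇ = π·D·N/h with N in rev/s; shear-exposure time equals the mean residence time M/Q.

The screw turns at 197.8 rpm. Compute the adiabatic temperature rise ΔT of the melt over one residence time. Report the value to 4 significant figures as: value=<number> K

value=56.31 K

Q_s = Q / 3600 = 222.0 / 3600 = 0.0616667 kg/s
t_res = M / Q_s = 1.56 ÷ 0.0616667 = 25.2973 s
D = 27.1 mm = 0.0271 m;  h = 6.65 mm = 0.00665 m;  N = 197.8 rpm / 60 = 3.29667 rev/s
γ̇ = π D N / h = (π)(0.0271)(3.29667) / 0.00665 = 42.2058 s⁻¹
ΔT = η·γ̇²·t_res/(ρ·cp) = [2918 × 42.2058² × 25.2973] / [933 × 2503] = 56.307 K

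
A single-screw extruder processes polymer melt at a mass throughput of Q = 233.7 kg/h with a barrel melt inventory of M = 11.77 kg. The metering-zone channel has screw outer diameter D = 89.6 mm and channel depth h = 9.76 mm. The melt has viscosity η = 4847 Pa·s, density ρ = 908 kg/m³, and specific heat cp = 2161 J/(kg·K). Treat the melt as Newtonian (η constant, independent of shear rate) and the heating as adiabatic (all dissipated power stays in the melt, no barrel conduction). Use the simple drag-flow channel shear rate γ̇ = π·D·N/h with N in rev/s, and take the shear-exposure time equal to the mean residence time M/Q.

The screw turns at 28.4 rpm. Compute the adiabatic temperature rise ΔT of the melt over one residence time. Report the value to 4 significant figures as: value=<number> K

Convert throughput: Q = 233.7 kg/h = 233.7/3600 = 0.0649167 kg/s
t_res = M / Q_s = 11.77 / 0.0649167 = 181.309 s
D = 89.6 mm = 0.0896 m;  h = 9.76 mm = 0.00976 m;  N = 28.4 rpm / 60 = 0.473333 rev/s
γ̇ = π·D·N / h = π · 0.0896 · 0.473333 / 0.00976 = 13.6513 s⁻¹
ΔT = η·γ̇²·t_res / (ρ·cp) = 4847 · (13.6513)² · 181.309 / (908 · 2161) = 83.4647 K

value=83.46 K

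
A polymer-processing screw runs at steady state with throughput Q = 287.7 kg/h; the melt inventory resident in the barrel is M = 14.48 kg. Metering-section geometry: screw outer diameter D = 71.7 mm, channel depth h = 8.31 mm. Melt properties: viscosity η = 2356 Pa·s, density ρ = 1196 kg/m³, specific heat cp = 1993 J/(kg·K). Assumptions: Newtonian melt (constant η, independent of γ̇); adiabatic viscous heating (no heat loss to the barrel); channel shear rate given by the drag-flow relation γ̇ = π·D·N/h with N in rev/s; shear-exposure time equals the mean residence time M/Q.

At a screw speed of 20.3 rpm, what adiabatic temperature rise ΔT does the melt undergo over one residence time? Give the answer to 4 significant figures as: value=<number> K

Convert throughput: Q = 287.7 kg/h = 287.7/3600 = 0.0799167 kg/s
Mean residence time: t_res = M/Q_s = 14.48 kg / 0.0799167 kg/s = 181.189 s
Convert to SI: D = 0.0717 m, h = 0.00831 m, N = 20.3/60 = 0.338333 rev/s
γ̇ = π D N / h = (π)(0.0717)(0.338333) / 0.00831 = 9.17092 s⁻¹
ΔT = η·γ̇²·t_res/(ρ·cp) = [2356 × 9.17092² × 181.189] / [1196 × 1993] = 15.0624 K

value=15.06 K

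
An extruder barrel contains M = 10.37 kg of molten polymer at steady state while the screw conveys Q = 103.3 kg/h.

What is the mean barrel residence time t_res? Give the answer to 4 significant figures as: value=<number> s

value=361.4 s

Throughput in SI: Q_s = 103.3 kg/h ÷ 3600 s/h = 0.0286944 kg/s
t_res = M / Q_s = 10.37 ÷ 0.0286944 = 361.394 s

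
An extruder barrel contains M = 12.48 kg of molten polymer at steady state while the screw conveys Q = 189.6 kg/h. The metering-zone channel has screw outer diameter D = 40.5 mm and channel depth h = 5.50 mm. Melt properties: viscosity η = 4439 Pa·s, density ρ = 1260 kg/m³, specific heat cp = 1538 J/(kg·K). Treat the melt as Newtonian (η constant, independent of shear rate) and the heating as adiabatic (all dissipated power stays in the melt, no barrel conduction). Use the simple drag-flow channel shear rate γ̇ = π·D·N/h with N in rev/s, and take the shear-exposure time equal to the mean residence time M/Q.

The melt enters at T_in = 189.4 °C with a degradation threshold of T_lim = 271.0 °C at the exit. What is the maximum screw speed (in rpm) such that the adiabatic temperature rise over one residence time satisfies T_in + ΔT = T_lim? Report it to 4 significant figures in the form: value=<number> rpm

Q_s = Q / 3600 = 189.6 / 3600 = 0.0526667 kg/s
t_res = M / Q_s = 12.48 ÷ 0.0526667 = 236.962 s
Convert to metres: D = 0.0405 m, h = 0.0055 m
Allowable rise: ΔT_a = T_lim − T_in = 271.0 − 189.4 = 81.6 K
γ̇_max² = ΔT_a·ρ·cp / (η·t_res) = [81.6 × 1260 × 1538] / [4439 × 236.962] = 150.333 s⁻²
γ̇_max = sqrt(150.333) = 12.261 s⁻¹
Solve γ̇ = πDN/h for N: N_max = γ̇_max·h/(π·D) = 12.261 × 0.0055 / (π × 0.0405) = 0.53001 rev/s = 31.8006 rpm

value=31.80 rpm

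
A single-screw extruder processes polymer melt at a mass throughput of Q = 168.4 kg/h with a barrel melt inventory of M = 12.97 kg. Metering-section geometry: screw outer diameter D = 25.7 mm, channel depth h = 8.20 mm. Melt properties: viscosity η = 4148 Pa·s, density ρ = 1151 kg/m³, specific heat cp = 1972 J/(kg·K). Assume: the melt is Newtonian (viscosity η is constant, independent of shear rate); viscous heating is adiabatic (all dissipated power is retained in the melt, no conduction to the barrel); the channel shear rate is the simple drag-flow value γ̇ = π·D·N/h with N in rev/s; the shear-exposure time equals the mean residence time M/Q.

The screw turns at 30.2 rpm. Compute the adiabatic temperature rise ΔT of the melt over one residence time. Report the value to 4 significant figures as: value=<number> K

Q_s = Q / 3600 = 168.4 / 3600 = 0.0467778 kg/s
t_res = M / Q_s = 12.97 / 0.0467778 = 277.268 s
Convert to SI: D = 0.0257 m, h = 0.0082 m, N = 30.2/60 = 0.503333 rev/s
γ̇ = π·D·N / h = π · 0.0257 · 0.503333 / 0.0082 = 4.95593 s⁻¹
Adiabatic rise: ΔT = η γ̇² t_res / (ρ cp) = 4148·(4.95593)²·277.268 / (1151·1972) = 12.4453 K

value=12.45 K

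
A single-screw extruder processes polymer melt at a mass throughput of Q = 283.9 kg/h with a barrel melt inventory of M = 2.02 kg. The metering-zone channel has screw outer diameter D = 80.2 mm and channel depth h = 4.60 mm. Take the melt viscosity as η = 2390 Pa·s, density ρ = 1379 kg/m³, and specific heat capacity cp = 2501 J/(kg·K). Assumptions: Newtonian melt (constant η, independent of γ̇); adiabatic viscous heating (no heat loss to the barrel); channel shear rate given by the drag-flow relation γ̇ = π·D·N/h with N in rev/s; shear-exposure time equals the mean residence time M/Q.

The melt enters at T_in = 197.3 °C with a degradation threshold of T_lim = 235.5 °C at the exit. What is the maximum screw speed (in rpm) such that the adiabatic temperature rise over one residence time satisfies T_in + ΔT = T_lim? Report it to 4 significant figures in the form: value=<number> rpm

Q_s = Q / 3600 = 283.9 / 3600 = 0.0788611 kg/s
t_res = M / Q_s = 2.02 / 0.0788611 = 25.6147 s
D = 80.2 mm = 0.0802 m;  h = 4.60 mm = 0.0046 m
ΔT_a = T_lim − T_in = 235.5 − 197.3 = 38.2 K
Invert ΔT = ηγ̇²t_res/(ρcp) for γ̇: γ̇_max² = ΔT_a ρ cp / (η t_res) = 38.2·1379·2501 / (2390·25.6147) = 2152.06 s⁻²
Take the square root: γ̇_max = √(2152.06) = 46.3903 s⁻¹
N_max = γ̇_max h / (πD) = 46.3903·0.0046/(π·0.0802) = 0.846956 rev/s → ×60 = 50.8174 rpm

value=50.82 rpm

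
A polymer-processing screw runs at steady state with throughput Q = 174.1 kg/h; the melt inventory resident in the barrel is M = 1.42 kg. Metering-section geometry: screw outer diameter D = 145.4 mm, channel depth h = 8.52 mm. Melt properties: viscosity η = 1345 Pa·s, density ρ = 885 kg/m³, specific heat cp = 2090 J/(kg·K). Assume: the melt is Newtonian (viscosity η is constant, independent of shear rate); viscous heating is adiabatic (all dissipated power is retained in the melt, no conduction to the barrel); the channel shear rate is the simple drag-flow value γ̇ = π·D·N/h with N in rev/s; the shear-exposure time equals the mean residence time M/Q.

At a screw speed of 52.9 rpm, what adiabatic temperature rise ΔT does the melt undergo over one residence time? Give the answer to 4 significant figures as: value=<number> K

value=47.71 K

Convert throughput: Q = 174.1 kg/h = 174.1/3600 = 0.0483611 kg/s
Mean residence time: t_res = M/Q_s = 1.42 kg / 0.0483611 kg/s = 29.3624 s
D = 145.4 mm = 0.1454 m;  h = 8.52 mm = 0.00852 m;  N = 52.9 rpm / 60 = 0.881667 rev/s
Shear rate: γ̇ = πDN/h = π·0.1454·0.881667/0.00852 = 47.2693 s⁻¹
ΔT = η·γ̇²·t_res / (ρ·cp) = 1345 · (47.2693)² · 29.3624 / (885 · 2090) = 47.7071 K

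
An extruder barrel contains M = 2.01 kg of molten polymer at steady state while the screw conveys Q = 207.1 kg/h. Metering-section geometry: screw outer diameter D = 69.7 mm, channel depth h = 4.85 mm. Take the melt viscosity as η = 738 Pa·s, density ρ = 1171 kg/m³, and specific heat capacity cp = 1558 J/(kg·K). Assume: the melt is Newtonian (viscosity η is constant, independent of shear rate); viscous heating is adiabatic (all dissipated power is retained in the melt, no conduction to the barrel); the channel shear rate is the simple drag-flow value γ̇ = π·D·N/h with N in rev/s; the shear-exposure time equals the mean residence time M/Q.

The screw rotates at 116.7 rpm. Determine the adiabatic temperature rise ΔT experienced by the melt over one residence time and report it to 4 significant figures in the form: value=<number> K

Throughput in SI: Q_s = 207.1 kg/h ÷ 3600 s/h = 0.0575278 kg/s
t_res = M / Q_s = 2.01 ÷ 0.0575278 = 34.9396 s
Geometry in metres: D = 69.7 mm → 0.0697 m, h = 4.85 mm → 0.00485 m; screw speed N = 116.7 rpm = 1.945 rev/s
Shear rate: γ̇ = πDN/h = π·0.0697·1.945/0.00485 = 87.8133 s⁻¹
Adiabatic rise: ΔT = η γ̇² t_res / (ρ cp) = 738·(87.8133)²·34.9396 / (1171·1558) = 108.986 K

value=109.0 K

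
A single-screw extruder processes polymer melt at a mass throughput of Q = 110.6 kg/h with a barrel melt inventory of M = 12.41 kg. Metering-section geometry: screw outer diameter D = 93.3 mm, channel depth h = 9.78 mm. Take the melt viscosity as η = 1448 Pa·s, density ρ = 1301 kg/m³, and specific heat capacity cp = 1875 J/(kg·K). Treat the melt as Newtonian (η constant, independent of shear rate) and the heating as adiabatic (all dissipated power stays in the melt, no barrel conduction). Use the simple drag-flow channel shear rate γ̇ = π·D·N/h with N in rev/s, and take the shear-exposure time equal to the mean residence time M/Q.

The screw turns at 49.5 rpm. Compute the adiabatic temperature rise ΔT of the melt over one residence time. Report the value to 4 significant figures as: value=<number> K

Throughput in SI: Q_s = 110.6 kg/h ÷ 3600 s/h = 0.0307222 kg/s
t_res = M / Q_s = 12.41 ÷ 0.0307222 = 403.942 s
Geometry in metres: D = 93.3 mm → 0.0933 m, h = 9.78 mm → 0.00978 m; screw speed N = 49.5 rpm = 0.825 rev/s
Shear rate: γ̇ = πDN/h = π·0.0933·0.825/0.00978 = 24.7256 s⁻¹
Adiabatic rise: ΔT = η γ̇² t_res / (ρ cp) = 1448·(24.7256)²·403.942 / (1301·1875) = 146.589 K

value=146.6 K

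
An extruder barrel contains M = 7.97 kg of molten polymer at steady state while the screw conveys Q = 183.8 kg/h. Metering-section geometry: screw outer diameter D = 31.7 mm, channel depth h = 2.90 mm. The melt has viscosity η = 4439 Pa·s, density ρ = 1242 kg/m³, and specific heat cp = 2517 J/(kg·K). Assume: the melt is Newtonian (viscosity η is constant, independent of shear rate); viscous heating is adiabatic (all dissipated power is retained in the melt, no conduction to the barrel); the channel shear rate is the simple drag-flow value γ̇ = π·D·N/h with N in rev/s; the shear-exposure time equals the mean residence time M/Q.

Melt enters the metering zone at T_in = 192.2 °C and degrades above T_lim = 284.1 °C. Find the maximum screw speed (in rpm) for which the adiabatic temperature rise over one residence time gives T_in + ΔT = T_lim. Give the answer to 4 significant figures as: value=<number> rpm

Q_s = Q / 3600 = 183.8 / 3600 = 0.0510556 kg/s
t_res = M / Q_s = 7.97 ÷ 0.0510556 = 156.104 s
Geometry in SI: D = 31.7 mm → 0.0317 m, h = 2.90 mm → 0.0029 m
ΔT_a = T_lim − T_in = 284.1 − 192.2 = 91.9 K
γ̇_max² = ΔT_a·ρ·cp/(η·t_res) = 91.9·1242·2517/(4439·156.104) = 414.591 s⁻²
γ̇_max = √414.591 = 20.3615 s⁻¹
N_max = γ̇_max·h / (π·D) = 20.3615 · 0.0029 / (π · 0.0317) = 0.592924 rev/s = 35.5754 rpm

value=35.58 rpm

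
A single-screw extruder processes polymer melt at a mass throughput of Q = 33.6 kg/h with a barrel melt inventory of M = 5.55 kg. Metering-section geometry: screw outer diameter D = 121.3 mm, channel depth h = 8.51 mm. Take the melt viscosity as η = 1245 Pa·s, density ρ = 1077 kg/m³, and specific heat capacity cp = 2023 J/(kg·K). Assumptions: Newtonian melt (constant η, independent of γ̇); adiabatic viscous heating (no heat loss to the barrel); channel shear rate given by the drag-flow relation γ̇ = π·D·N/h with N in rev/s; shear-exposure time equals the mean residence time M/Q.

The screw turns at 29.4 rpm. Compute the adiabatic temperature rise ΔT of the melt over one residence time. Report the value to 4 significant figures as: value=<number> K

Throughput in SI: Q_s = 33.6 kg/h ÷ 3600 s/h = 0.00933333 kg/s
t_res = M / Q_s = 5.55 ÷ 0.00933333 = 594.643 s
Convert to SI: D = 0.1213 m, h = 0.00851 m, N = 29.4/60 = 0.49 rev/s
γ̇ = π·D·N / h = π · 0.1213 · 0.49 / 0.00851 = 21.942 s⁻¹
ΔT = η·γ̇²·t_res/(ρ·cp) = [1245 × 21.942² × 594.643] / [1077 × 2023] = 163.594 K

value=163.6 K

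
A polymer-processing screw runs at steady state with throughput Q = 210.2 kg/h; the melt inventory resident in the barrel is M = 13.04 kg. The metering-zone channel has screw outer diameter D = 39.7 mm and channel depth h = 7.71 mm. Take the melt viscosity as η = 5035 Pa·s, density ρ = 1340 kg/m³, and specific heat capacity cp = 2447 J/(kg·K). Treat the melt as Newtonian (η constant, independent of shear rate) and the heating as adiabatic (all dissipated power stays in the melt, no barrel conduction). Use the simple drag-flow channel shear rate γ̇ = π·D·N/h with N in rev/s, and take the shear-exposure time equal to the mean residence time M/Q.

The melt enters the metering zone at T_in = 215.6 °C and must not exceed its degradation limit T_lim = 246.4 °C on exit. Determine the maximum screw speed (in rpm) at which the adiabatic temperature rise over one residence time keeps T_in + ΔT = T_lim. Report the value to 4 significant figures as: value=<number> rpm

value=35.15 rpm

Q_s = Q / 3600 = 210.2 / 3600 = 0.0583889 kg/s
t_res = M / Q_s = 13.04 ÷ 0.0583889 = 223.33 s
Geometry in SI: D = 39.7 mm → 0.0397 m, h = 7.71 mm → 0.00771 m
ΔT_a = T_lim − T_in = 246.4 °C − 215.6 °C = 30.8 K
γ̇_max² = ΔT_a·ρ·cp/(η·t_res) = 30.8·1340·2447/(5035·223.33) = 89.8137 s⁻²
γ̇_max = sqrt(89.8137) = 9.47701 s⁻¹
N_max = γ̇_max h / (πD) = 9.47701·0.00771/(π·0.0397) = 0.585848 rev/s → ×60 = 35.1509 rpm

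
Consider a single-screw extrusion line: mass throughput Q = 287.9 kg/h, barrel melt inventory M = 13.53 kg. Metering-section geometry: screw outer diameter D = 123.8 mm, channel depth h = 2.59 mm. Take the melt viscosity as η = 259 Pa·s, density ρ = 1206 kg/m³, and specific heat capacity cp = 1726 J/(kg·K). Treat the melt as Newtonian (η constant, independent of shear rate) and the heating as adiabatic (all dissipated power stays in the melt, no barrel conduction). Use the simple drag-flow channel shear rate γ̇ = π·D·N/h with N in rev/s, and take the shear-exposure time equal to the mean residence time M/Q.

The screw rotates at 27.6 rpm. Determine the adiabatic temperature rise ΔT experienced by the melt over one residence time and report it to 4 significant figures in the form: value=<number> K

value=100.4 K

Q_s = Q / 3600 = 287.9 / 3600 = 0.0799722 kg/s
t_res = M / Q_s = 13.53 ÷ 0.0799722 = 169.184 s
Geometry in metres: D = 123.8 mm → 0.1238 m, h = 2.59 mm → 0.00259 m; screw speed N = 27.6 rpm = 0.46 rev/s
γ̇ = π·D·N / h = π · 0.1238 · 0.46 / 0.00259 = 69.0762 s⁻¹
ΔT = η·γ̇²·t_res / (ρ·cp) = 259 · (69.0762)² · 169.184 / (1206 · 1726) = 100.445 K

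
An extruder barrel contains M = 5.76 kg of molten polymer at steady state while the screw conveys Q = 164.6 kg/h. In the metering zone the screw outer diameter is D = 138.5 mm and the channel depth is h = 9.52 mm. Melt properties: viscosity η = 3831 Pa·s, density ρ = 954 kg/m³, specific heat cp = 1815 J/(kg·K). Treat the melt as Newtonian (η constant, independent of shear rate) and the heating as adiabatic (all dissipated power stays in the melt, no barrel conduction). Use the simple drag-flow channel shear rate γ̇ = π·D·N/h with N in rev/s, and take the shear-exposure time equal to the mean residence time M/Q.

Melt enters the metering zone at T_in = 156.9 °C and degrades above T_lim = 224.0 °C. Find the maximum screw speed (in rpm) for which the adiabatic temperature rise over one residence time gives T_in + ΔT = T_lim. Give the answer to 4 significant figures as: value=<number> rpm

value=20.37 rpm

Convert throughput: Q = 164.6 kg/h = 164.6/3600 = 0.0457222 kg/s
Mean residence time: t_res = M/Q_s = 5.76 kg / 0.0457222 kg/s = 125.978 s
Geometry in SI: D = 138.5 mm → 0.1385 m, h = 9.52 mm → 0.00952 m
ΔT_a = T_lim − T_in = 224.0 °C − 156.9 °C = 67.1 K
γ̇_max² = ΔT_a·ρ·cp/(η·t_res) = 67.1·954·1815/(3831·125.978) = 240.736 s⁻²
γ̇_max = √240.736 = 15.5157 s⁻¹
N_max = γ̇_max h / (πD) = 15.5157·0.00952/(π·0.1385) = 0.339475 rev/s → ×60 = 20.3685 rpm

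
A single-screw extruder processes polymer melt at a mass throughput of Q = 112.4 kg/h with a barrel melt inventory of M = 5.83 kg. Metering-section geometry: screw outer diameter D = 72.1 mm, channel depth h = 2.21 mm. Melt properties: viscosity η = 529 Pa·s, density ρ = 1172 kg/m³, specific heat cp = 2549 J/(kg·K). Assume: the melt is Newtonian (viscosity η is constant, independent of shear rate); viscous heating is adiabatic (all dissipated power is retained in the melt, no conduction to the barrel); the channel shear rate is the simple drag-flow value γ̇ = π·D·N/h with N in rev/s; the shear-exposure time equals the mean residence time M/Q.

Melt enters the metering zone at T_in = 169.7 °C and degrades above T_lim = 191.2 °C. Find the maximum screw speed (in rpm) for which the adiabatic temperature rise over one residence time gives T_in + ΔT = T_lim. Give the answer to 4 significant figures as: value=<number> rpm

Throughput in SI: Q_s = 112.4 kg/h ÷ 3600 s/h = 0.0312222 kg/s
t_res = M / Q_s = 5.83 / 0.0312222 = 186.726 s
Convert to metres: D = 0.0721 m, h = 0.00221 m
ΔT_a = T_lim − T_in = 191.2 − 169.7 = 21.5 K
γ̇_max² = ΔT_a·ρ·cp / (η·t_res) = [21.5 × 1172 × 2549] / [529 × 186.726] = 650.243 s⁻²
γ̇_max = √650.243 = 25.4999 s⁻¹
Solve γ̇ = πDN/h for N: N_max = γ̇_max·h/(π·D) = 25.4999 × 0.00221 / (π × 0.0721) = 0.248797 rev/s = 14.9278 rpm

value=14.93 rpm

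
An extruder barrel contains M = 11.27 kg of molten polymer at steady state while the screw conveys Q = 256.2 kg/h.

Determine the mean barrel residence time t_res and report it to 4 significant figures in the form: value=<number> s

Convert throughput: Q = 256.2 kg/h = 256.2/3600 = 0.0711667 kg/s
Mean residence time: t_res = M/Q_s = 11.27 kg / 0.0711667 kg/s = 158.361 s

value=158.4 s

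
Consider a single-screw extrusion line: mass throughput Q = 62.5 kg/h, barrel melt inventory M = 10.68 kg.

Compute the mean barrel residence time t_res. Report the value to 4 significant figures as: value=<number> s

value=615.2 s

Throughput in SI: Q_s = 62.5 kg/h ÷ 3600 s/h = 0.0173611 kg/s
t_res = M / Q_s = 10.68 / 0.0173611 = 615.168 s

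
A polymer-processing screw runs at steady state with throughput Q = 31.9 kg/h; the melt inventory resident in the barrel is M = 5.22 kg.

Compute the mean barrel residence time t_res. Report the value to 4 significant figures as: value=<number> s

value=589.1 s

Throughput in SI: Q_s = 31.9 kg/h ÷ 3600 s/h = 0.00886111 kg/s
t_res = M / Q_s = 5.22 / 0.00886111 = 589.091 s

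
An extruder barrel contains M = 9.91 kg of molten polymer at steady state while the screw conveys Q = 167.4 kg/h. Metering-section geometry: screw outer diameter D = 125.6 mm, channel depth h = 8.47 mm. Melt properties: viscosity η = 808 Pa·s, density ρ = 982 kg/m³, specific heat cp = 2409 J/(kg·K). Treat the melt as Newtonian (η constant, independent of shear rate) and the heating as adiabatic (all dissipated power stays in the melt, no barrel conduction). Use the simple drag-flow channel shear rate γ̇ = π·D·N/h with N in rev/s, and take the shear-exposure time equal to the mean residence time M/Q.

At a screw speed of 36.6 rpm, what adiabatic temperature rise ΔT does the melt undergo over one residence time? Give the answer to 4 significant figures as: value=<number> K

Throughput in SI: Q_s = 167.4 kg/h ÷ 3600 s/h = 0.0465 kg/s
t_res = M / Q_s = 9.91 / 0.0465 = 213.118 s
Convert to SI: D = 0.1256 m, h = 0.00847 m, N = 36.6/60 = 0.61 rev/s
Shear rate: γ̇ = πDN/h = π·0.1256·0.61/0.00847 = 28.4175 s⁻¹
Adiabatic rise: ΔT = η γ̇² t_res / (ρ cp) = 808·(28.4175)²·213.118 / (982·2409) = 58.7835 K

value=58.78 K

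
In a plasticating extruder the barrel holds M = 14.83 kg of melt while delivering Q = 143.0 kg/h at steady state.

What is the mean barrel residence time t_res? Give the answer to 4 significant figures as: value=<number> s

value=373.3 s

Convert throughput: Q = 143.0 kg/h = 143.0/3600 = 0.0397222 kg/s
t_res = M / Q_s = 14.83 ÷ 0.0397222 = 373.343 s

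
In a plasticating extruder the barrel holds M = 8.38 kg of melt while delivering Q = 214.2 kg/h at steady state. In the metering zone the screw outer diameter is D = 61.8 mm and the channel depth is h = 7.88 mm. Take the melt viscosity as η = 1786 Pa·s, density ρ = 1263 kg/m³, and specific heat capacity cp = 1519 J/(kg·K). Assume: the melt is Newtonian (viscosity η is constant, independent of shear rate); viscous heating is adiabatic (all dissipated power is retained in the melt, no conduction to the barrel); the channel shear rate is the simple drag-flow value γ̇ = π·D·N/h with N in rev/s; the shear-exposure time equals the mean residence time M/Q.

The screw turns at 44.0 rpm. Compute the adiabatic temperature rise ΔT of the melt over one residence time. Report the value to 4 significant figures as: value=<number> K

Convert throughput: Q = 214.2 kg/h = 214.2/3600 = 0.0595 kg/s
t_res = M / Q_s = 8.38 / 0.0595 = 140.84 s
Geometry in metres: D = 61.8 mm → 0.0618 m, h = 7.88 mm → 0.00788 m; screw speed N = 44.0 rpm = 0.733333 rev/s
Shear rate: γ̇ = πDN/h = π·0.0618·0.733333/0.00788 = 18.0681 s⁻¹
ΔT = η·γ̇²·t_res / (ρ·cp) = 1786 · (18.0681)² · 140.84 / (1263 · 1519) = 42.803 K

value=42.80 K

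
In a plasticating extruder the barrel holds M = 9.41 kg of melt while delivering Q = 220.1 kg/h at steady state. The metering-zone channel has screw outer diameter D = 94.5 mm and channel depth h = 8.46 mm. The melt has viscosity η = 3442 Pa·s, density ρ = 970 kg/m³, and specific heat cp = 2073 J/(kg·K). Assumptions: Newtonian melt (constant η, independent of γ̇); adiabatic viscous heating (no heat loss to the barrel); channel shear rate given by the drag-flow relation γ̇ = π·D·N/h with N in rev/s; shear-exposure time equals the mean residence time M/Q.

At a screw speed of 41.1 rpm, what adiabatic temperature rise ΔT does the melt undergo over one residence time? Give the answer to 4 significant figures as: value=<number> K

Convert throughput: Q = 220.1 kg/h = 220.1/3600 = 0.0611389 kg/s
t_res = M / Q_s = 9.41 ÷ 0.0611389 = 153.912 s
D = 94.5 mm = 0.0945 m;  h = 8.46 mm = 0.00846 m;  N = 41.1 rpm / 60 = 0.685 rev/s
γ̇ = π D N / h = (π)(0.0945)(0.685) / 0.00846 = 24.0382 s⁻¹
ΔT = η·γ̇²·t_res/(ρ·cp) = [3442 × 24.0382² × 153.912] / [970 × 2073] = 152.235 K

value=152.2 K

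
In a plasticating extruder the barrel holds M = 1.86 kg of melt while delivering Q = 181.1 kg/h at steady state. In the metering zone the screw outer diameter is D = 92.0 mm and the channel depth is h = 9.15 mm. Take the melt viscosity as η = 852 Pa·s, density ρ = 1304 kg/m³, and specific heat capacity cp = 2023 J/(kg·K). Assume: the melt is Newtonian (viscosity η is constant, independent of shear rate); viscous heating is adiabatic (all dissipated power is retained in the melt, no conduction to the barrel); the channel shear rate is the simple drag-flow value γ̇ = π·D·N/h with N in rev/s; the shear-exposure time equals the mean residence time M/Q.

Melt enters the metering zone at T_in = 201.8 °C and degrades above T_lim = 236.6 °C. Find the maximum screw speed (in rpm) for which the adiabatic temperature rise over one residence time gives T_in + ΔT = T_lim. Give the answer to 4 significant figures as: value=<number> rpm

Throughput in SI: Q_s = 181.1 kg/h ÷ 3600 s/h = 0.0503056 kg/s
Mean residence time: t_res = M/Q_s = 1.86 kg / 0.0503056 kg/s = 36.974 s
Geometry in SI: D = 92.0 mm → 0.092 m, h = 9.15 mm → 0.00915 m
ΔT_a = T_lim − T_in = 236.6 − 201.8 = 34.8 K
γ̇_max² = ΔT_a·ρ·cp/(η·t_res) = 34.8·1304·2023/(852·36.974) = 2914.18 s⁻²
Take the square root: γ̇_max = √(2914.18) = 53.9831 s⁻¹
N_max = γ̇_max·h / (π·D) = 53.9831 · 0.00915 / (π · 0.092) = 1.709 rev/s = 102.54 rpm

value=102.5 rpm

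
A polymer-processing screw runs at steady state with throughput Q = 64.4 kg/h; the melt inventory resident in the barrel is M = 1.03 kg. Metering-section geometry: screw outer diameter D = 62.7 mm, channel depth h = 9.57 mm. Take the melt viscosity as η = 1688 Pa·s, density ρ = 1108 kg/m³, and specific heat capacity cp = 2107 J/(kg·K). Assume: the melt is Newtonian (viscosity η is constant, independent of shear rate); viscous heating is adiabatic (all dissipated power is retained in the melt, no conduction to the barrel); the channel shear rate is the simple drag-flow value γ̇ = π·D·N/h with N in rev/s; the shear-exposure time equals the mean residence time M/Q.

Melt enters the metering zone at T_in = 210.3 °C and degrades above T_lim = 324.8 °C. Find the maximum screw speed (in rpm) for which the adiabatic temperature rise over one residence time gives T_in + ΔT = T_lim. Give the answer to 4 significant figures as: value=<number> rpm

Q_s = Q / 3600 = 64.4 / 3600 = 0.0178889 kg/s
Mean residence time: t_res = M/Q_s = 1.03 kg / 0.0178889 kg/s = 57.5776 s
Convert to metres: D = 0.0627 m, h = 0.00957 m
ΔT_a = T_lim − T_in = 324.8 − 210.3 = 114.5 K
γ̇_max² = ΔT_a·ρ·cp / (η·t_res) = [114.5 × 1108 × 2107] / [1688 × 57.5776] = 2750.32 s⁻²
γ̇_max = √2750.32 = 52.4435 s⁻¹
Solve γ̇ = πDN/h for N: N_max = γ̇_max·h/(π·D) = 52.4435 × 0.00957 / (π × 0.0627) = 2.54792 rev/s = 152.875 rpm

value=152.9 rpm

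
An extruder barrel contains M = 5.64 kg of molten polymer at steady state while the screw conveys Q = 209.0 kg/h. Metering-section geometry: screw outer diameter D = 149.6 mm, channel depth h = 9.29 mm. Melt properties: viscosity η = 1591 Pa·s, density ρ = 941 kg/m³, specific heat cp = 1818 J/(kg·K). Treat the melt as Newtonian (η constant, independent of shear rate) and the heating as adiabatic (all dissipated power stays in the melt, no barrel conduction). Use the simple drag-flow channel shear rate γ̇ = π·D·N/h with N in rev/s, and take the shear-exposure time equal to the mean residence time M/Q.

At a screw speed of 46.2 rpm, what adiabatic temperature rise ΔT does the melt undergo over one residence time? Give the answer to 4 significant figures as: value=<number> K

value=137.1 K

Throughput in SI: Q_s = 209.0 kg/h ÷ 3600 s/h = 0.0580556 kg/s
Mean residence time: t_res = M/Q_s = 5.64 kg / 0.0580556 kg/s = 97.1483 s
Convert to SI: D = 0.1496 m, h = 0.00929 m, N = 46.2/60 = 0.77 rev/s
γ̇ = π D N / h = (π)(0.1496)(0.77) / 0.00929 = 38.9544 s⁻¹
ΔT = η·γ̇²·t_res/(ρ·cp) = [1591 × 38.9544² × 97.1483] / [941 × 1818] = 137.099 K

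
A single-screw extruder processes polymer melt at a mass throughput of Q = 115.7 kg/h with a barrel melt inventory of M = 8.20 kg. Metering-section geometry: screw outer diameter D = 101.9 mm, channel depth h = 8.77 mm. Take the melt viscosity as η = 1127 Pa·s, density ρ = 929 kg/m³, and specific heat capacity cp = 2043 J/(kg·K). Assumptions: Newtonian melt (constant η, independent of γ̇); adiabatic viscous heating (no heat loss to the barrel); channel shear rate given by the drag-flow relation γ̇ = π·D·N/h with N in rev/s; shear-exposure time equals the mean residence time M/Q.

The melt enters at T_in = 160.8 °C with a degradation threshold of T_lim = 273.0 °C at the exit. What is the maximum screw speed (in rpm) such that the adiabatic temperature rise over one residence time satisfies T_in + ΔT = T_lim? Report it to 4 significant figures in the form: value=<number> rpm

Throughput in SI: Q_s = 115.7 kg/h ÷ 3600 s/h = 0.0321389 kg/s
t_res = M / Q_s = 8.20 / 0.0321389 = 255.143 s
Convert to metres: D = 0.1019 m, h = 0.00877 m
Allowable rise: ΔT_a = T_lim − T_in = 273.0 − 160.8 = 112.2 K
γ̇_max² = ΔT_a·ρ·cp/(η·t_res) = 112.2·929·2043/(1127·255.143) = 740.577 s⁻²
Take the square root: γ̇_max = √(740.577) = 27.2135 s⁻¹
N_max = γ̇_max·h / (π·D) = 27.2135 · 0.00877 / (π · 0.1019) = 0.745522 rev/s = 44.7313 rpm

value=44.73 rpm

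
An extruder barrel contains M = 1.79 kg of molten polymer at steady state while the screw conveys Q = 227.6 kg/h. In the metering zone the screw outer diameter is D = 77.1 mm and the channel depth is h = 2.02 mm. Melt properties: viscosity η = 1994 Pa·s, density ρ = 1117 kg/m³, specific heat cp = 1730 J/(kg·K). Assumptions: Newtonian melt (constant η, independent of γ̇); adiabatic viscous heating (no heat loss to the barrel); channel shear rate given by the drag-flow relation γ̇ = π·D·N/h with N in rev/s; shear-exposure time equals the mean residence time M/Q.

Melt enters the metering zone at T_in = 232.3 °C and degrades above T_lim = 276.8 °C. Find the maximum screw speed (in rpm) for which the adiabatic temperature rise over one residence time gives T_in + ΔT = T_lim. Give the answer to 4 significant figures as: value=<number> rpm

Q_s = Q / 3600 = 227.6 / 3600 = 0.0632222 kg/s
t_res = M / Q_s = 1.79 / 0.0632222 = 28.3128 s
Geometry in SI: D = 77.1 mm → 0.0771 m, h = 2.02 mm → 0.00202 m
ΔT_a = T_lim − T_in = 276.8 − 232.3 = 44.5 K
γ̇_max² = ΔT_a·ρ·cp/(η·t_res) = 44.5·1117·1730/(1994·28.3128) = 1523.18 s⁻²
γ̇_max = √1523.18 = 39.0279 s⁻¹
N_max = γ̇_max h / (πD) = 39.0279·0.00202/(π·0.0771) = 0.325479 rev/s → ×60 = 19.5287 rpm

value=19.53 rpm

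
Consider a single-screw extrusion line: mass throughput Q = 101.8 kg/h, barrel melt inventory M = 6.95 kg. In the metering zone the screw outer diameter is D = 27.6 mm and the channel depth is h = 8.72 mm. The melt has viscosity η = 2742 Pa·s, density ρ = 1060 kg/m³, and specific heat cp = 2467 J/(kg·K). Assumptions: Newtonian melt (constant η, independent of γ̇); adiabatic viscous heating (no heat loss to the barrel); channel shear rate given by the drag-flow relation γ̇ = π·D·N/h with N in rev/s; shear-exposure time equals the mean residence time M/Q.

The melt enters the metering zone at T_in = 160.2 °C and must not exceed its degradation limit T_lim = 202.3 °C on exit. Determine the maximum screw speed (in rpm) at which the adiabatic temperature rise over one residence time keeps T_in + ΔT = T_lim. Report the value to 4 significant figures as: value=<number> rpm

Convert throughput: Q = 101.8 kg/h = 101.8/3600 = 0.0282778 kg/s
Mean residence time: t_res = M/Q_s = 6.95 kg / 0.0282778 kg/s = 245.776 s
D = 27.6 mm = 0.0276 m;  h = 8.72 mm = 0.00872 m
Allowable rise: ΔT_a = T_lim − T_in = 202.3 − 160.2 = 42.1 K
Invert ΔT = ηγ̇²t_res/(ρcp) for γ̇: γ̇_max² = ΔT_a ρ cp / (η t_res) = 42.1·1060·2467 / (2742·245.776) = 163.362 s⁻²
γ̇_max = √163.362 = 12.7813 s⁻¹
N_max = γ̇_max h / (πD) = 12.7813·0.00872/(π·0.0276) = 1.28538 rev/s → ×60 = 77.123 rpm

value=77.12 rpm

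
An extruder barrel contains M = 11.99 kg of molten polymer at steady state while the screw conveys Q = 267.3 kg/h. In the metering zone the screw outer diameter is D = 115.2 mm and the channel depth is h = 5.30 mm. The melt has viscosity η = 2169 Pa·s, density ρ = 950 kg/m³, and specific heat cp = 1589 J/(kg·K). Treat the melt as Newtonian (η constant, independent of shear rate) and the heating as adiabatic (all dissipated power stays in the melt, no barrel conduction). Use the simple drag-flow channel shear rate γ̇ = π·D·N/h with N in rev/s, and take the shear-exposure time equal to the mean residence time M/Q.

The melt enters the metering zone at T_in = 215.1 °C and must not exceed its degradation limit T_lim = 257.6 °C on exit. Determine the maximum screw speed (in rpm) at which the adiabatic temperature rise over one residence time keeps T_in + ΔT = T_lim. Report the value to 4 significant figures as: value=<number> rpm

Q_s = Q / 3600 = 267.3 / 3600 = 0.07425 kg/s
t_res = M / Q_s = 11.99 / 0.07425 = 161.481 s
Geometry in SI: D = 115.2 mm → 0.1152 m, h = 5.30 mm → 0.0053 m
ΔT_a = T_lim − T_in = 257.6 − 215.1 = 42.5 K
Invert ΔT = ηγ̇²t_res/(ρcp) for γ̇: γ̇_max² = ΔT_a ρ cp / (η t_res) = 42.5·950·1589 / (2169·161.481) = 183.17 s⁻²
γ̇_max = √183.17 = 13.534 s⁻¹
N_max = γ̇_max·h / (π·D) = 13.534 · 0.0053 / (π · 0.1152) = 0.198199 rev/s = 11.8919 rpm

value=11.89 rpm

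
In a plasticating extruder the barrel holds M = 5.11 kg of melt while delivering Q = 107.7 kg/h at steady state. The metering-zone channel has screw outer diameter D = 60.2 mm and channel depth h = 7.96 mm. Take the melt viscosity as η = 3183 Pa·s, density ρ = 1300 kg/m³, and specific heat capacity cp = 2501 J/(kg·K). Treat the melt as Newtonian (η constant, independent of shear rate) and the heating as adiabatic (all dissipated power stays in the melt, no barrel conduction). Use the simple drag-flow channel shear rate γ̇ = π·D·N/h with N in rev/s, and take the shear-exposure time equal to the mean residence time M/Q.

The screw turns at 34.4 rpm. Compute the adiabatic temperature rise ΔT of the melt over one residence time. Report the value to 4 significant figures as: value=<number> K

Convert throughput: Q = 107.7 kg/h = 107.7/3600 = 0.0299167 kg/s
Mean residence time: t_res = M/Q_s = 5.11 kg / 0.0299167 kg/s = 170.808 s
Geometry in metres: D = 60.2 mm → 0.0602 m, h = 7.96 mm → 0.00796 m; screw speed N = 34.4 rpm = 0.573333 rev/s
γ̇ = π D N / h = (π)(0.0602)(0.573333) / 0.00796 = 13.622 s⁻¹
Adiabatic rise: ΔT = η γ̇² t_res / (ρ cp) = 3183·(13.622)²·170.808 / (1300·2501) = 31.029 K

value=31.03 K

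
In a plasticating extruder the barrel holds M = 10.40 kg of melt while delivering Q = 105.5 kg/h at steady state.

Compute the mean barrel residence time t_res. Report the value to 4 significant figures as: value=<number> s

value=354.9 s

Throughput in SI: Q_s = 105.5 kg/h ÷ 3600 s/h = 0.0293056 kg/s
t_res = M / Q_s = 10.40 ÷ 0.0293056 = 354.882 s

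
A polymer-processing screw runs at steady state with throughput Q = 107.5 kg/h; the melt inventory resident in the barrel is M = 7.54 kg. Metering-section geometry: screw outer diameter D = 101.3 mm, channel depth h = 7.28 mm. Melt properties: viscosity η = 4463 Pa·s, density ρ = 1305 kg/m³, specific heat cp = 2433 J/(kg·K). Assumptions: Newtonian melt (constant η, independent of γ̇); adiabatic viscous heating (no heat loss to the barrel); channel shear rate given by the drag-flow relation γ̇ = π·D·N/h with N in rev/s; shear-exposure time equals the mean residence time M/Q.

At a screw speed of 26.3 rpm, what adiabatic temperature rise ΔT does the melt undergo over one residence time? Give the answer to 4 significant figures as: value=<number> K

value=130.3 K

Throughput in SI: Q_s = 107.5 kg/h ÷ 3600 s/h = 0.0298611 kg/s
Mean residence time: t_res = M/Q_s = 7.54 kg / 0.0298611 kg/s = 252.502 s
D = 101.3 mm = 0.1013 m;  h = 7.28 mm = 0.00728 m;  N = 26.3 rpm / 60 = 0.438333 rev/s
Shear rate: γ̇ = πDN/h = π·0.1013·0.438333/0.00728 = 19.1616 s⁻¹
Adiabatic rise: ΔT = η γ̇² t_res / (ρ cp) = 4463·(19.1616)²·252.502 / (1305·2433) = 130.318 K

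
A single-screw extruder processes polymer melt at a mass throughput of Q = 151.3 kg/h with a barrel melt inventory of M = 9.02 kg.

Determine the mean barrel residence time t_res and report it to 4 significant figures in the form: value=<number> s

value=214.6 s

Q_s = Q / 3600 = 151.3 / 3600 = 0.0420278 kg/s
t_res = M / Q_s = 9.02 ÷ 0.0420278 = 214.62 s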